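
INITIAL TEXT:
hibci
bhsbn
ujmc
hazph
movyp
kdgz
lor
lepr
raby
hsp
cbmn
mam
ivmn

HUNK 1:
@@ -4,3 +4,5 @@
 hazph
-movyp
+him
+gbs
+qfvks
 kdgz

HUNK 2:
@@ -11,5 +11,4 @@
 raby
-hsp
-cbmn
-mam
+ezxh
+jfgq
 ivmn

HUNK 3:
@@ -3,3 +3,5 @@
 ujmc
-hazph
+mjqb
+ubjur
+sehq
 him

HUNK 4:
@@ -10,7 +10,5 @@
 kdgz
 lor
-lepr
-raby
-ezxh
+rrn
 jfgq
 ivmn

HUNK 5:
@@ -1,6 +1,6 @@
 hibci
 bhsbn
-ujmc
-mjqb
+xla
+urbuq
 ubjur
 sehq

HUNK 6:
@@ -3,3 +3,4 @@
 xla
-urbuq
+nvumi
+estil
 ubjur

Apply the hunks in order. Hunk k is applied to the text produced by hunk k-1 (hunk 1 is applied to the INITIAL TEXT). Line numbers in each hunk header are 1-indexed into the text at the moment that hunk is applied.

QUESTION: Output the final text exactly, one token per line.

Hunk 1: at line 4 remove [movyp] add [him,gbs,qfvks] -> 15 lines: hibci bhsbn ujmc hazph him gbs qfvks kdgz lor lepr raby hsp cbmn mam ivmn
Hunk 2: at line 11 remove [hsp,cbmn,mam] add [ezxh,jfgq] -> 14 lines: hibci bhsbn ujmc hazph him gbs qfvks kdgz lor lepr raby ezxh jfgq ivmn
Hunk 3: at line 3 remove [hazph] add [mjqb,ubjur,sehq] -> 16 lines: hibci bhsbn ujmc mjqb ubjur sehq him gbs qfvks kdgz lor lepr raby ezxh jfgq ivmn
Hunk 4: at line 10 remove [lepr,raby,ezxh] add [rrn] -> 14 lines: hibci bhsbn ujmc mjqb ubjur sehq him gbs qfvks kdgz lor rrn jfgq ivmn
Hunk 5: at line 1 remove [ujmc,mjqb] add [xla,urbuq] -> 14 lines: hibci bhsbn xla urbuq ubjur sehq him gbs qfvks kdgz lor rrn jfgq ivmn
Hunk 6: at line 3 remove [urbuq] add [nvumi,estil] -> 15 lines: hibci bhsbn xla nvumi estil ubjur sehq him gbs qfvks kdgz lor rrn jfgq ivmn

Answer: hibci
bhsbn
xla
nvumi
estil
ubjur
sehq
him
gbs
qfvks
kdgz
lor
rrn
jfgq
ivmn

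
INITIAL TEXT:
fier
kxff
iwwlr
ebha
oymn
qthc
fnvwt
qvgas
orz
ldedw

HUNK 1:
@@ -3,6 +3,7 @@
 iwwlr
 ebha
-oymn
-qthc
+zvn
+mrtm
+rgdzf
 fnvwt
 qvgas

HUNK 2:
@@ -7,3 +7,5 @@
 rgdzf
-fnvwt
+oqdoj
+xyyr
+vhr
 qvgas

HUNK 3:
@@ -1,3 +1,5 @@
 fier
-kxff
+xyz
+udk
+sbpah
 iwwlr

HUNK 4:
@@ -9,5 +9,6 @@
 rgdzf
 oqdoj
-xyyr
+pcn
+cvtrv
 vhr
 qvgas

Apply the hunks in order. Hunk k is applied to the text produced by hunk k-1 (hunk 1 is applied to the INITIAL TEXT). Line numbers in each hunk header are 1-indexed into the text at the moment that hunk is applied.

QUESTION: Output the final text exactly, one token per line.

Answer: fier
xyz
udk
sbpah
iwwlr
ebha
zvn
mrtm
rgdzf
oqdoj
pcn
cvtrv
vhr
qvgas
orz
ldedw

Derivation:
Hunk 1: at line 3 remove [oymn,qthc] add [zvn,mrtm,rgdzf] -> 11 lines: fier kxff iwwlr ebha zvn mrtm rgdzf fnvwt qvgas orz ldedw
Hunk 2: at line 7 remove [fnvwt] add [oqdoj,xyyr,vhr] -> 13 lines: fier kxff iwwlr ebha zvn mrtm rgdzf oqdoj xyyr vhr qvgas orz ldedw
Hunk 3: at line 1 remove [kxff] add [xyz,udk,sbpah] -> 15 lines: fier xyz udk sbpah iwwlr ebha zvn mrtm rgdzf oqdoj xyyr vhr qvgas orz ldedw
Hunk 4: at line 9 remove [xyyr] add [pcn,cvtrv] -> 16 lines: fier xyz udk sbpah iwwlr ebha zvn mrtm rgdzf oqdoj pcn cvtrv vhr qvgas orz ldedw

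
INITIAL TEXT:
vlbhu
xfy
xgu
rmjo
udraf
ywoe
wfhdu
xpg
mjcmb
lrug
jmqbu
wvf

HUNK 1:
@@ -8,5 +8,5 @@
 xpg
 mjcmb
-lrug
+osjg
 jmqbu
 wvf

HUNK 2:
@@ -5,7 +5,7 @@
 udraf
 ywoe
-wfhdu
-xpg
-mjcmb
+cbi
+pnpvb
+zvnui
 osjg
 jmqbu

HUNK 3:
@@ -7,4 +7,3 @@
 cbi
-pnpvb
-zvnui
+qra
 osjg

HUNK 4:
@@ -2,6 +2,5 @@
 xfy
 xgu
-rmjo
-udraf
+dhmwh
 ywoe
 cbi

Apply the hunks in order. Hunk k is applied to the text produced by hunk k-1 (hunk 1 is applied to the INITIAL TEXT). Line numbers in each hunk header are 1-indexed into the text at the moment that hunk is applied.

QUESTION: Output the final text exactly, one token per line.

Hunk 1: at line 8 remove [lrug] add [osjg] -> 12 lines: vlbhu xfy xgu rmjo udraf ywoe wfhdu xpg mjcmb osjg jmqbu wvf
Hunk 2: at line 5 remove [wfhdu,xpg,mjcmb] add [cbi,pnpvb,zvnui] -> 12 lines: vlbhu xfy xgu rmjo udraf ywoe cbi pnpvb zvnui osjg jmqbu wvf
Hunk 3: at line 7 remove [pnpvb,zvnui] add [qra] -> 11 lines: vlbhu xfy xgu rmjo udraf ywoe cbi qra osjg jmqbu wvf
Hunk 4: at line 2 remove [rmjo,udraf] add [dhmwh] -> 10 lines: vlbhu xfy xgu dhmwh ywoe cbi qra osjg jmqbu wvf

Answer: vlbhu
xfy
xgu
dhmwh
ywoe
cbi
qra
osjg
jmqbu
wvf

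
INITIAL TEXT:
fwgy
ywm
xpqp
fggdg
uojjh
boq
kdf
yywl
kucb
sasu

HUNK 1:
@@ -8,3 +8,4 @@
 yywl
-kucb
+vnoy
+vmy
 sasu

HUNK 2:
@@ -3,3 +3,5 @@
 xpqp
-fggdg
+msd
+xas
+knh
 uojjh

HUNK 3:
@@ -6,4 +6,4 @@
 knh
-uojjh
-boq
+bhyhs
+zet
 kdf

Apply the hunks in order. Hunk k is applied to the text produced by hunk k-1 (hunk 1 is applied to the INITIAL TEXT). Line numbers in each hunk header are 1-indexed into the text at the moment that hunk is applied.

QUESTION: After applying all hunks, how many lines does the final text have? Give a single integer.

Hunk 1: at line 8 remove [kucb] add [vnoy,vmy] -> 11 lines: fwgy ywm xpqp fggdg uojjh boq kdf yywl vnoy vmy sasu
Hunk 2: at line 3 remove [fggdg] add [msd,xas,knh] -> 13 lines: fwgy ywm xpqp msd xas knh uojjh boq kdf yywl vnoy vmy sasu
Hunk 3: at line 6 remove [uojjh,boq] add [bhyhs,zet] -> 13 lines: fwgy ywm xpqp msd xas knh bhyhs zet kdf yywl vnoy vmy sasu
Final line count: 13

Answer: 13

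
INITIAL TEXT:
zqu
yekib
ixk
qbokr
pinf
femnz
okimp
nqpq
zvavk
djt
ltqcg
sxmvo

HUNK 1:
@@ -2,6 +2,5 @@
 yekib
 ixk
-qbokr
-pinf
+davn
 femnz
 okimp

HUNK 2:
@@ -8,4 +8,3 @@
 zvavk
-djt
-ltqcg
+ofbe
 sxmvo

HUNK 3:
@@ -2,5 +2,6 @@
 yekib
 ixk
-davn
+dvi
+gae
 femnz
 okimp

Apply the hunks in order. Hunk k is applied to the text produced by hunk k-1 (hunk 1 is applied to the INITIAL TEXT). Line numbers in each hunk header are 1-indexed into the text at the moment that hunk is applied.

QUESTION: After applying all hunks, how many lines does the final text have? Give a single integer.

Hunk 1: at line 2 remove [qbokr,pinf] add [davn] -> 11 lines: zqu yekib ixk davn femnz okimp nqpq zvavk djt ltqcg sxmvo
Hunk 2: at line 8 remove [djt,ltqcg] add [ofbe] -> 10 lines: zqu yekib ixk davn femnz okimp nqpq zvavk ofbe sxmvo
Hunk 3: at line 2 remove [davn] add [dvi,gae] -> 11 lines: zqu yekib ixk dvi gae femnz okimp nqpq zvavk ofbe sxmvo
Final line count: 11

Answer: 11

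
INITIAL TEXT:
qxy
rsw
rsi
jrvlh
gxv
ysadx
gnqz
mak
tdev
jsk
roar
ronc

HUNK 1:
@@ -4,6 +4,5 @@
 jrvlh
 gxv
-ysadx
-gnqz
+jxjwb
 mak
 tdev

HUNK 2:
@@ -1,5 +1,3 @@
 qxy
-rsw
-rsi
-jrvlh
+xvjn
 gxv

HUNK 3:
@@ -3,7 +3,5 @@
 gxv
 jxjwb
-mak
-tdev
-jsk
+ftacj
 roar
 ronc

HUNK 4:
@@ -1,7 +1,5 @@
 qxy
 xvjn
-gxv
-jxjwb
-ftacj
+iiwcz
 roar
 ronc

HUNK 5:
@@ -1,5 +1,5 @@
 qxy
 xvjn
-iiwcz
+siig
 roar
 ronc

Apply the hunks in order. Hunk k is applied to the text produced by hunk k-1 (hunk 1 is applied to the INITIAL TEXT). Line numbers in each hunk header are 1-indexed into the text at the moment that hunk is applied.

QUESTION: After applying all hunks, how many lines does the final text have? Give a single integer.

Answer: 5

Derivation:
Hunk 1: at line 4 remove [ysadx,gnqz] add [jxjwb] -> 11 lines: qxy rsw rsi jrvlh gxv jxjwb mak tdev jsk roar ronc
Hunk 2: at line 1 remove [rsw,rsi,jrvlh] add [xvjn] -> 9 lines: qxy xvjn gxv jxjwb mak tdev jsk roar ronc
Hunk 3: at line 3 remove [mak,tdev,jsk] add [ftacj] -> 7 lines: qxy xvjn gxv jxjwb ftacj roar ronc
Hunk 4: at line 1 remove [gxv,jxjwb,ftacj] add [iiwcz] -> 5 lines: qxy xvjn iiwcz roar ronc
Hunk 5: at line 1 remove [iiwcz] add [siig] -> 5 lines: qxy xvjn siig roar ronc
Final line count: 5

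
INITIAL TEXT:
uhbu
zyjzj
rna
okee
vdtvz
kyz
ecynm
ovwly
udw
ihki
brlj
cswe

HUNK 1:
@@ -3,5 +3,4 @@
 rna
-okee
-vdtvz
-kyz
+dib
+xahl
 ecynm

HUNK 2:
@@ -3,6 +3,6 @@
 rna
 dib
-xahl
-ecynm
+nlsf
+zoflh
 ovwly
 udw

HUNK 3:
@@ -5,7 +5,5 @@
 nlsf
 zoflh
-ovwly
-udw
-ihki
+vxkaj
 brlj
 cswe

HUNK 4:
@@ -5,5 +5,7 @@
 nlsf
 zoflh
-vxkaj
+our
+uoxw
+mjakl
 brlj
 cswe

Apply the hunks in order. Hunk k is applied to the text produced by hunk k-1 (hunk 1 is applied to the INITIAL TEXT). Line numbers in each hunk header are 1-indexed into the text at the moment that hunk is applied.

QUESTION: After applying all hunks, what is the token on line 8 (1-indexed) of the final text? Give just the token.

Hunk 1: at line 3 remove [okee,vdtvz,kyz] add [dib,xahl] -> 11 lines: uhbu zyjzj rna dib xahl ecynm ovwly udw ihki brlj cswe
Hunk 2: at line 3 remove [xahl,ecynm] add [nlsf,zoflh] -> 11 lines: uhbu zyjzj rna dib nlsf zoflh ovwly udw ihki brlj cswe
Hunk 3: at line 5 remove [ovwly,udw,ihki] add [vxkaj] -> 9 lines: uhbu zyjzj rna dib nlsf zoflh vxkaj brlj cswe
Hunk 4: at line 5 remove [vxkaj] add [our,uoxw,mjakl] -> 11 lines: uhbu zyjzj rna dib nlsf zoflh our uoxw mjakl brlj cswe
Final line 8: uoxw

Answer: uoxw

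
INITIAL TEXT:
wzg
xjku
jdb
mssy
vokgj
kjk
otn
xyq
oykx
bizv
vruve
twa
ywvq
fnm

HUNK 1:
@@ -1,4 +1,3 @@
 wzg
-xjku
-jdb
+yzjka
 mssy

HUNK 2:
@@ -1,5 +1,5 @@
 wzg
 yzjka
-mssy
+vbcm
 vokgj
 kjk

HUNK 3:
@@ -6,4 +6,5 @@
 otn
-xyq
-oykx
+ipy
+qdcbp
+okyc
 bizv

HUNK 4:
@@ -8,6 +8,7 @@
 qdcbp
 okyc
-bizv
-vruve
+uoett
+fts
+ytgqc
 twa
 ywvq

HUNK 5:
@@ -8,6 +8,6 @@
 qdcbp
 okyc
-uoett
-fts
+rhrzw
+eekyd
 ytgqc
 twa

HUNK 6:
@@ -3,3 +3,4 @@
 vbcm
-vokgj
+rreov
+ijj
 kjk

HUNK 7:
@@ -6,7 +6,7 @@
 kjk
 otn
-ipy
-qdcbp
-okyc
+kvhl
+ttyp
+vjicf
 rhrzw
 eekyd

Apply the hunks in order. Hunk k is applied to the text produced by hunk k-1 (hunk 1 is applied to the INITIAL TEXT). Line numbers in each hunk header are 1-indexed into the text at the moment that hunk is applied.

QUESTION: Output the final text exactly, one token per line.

Answer: wzg
yzjka
vbcm
rreov
ijj
kjk
otn
kvhl
ttyp
vjicf
rhrzw
eekyd
ytgqc
twa
ywvq
fnm

Derivation:
Hunk 1: at line 1 remove [xjku,jdb] add [yzjka] -> 13 lines: wzg yzjka mssy vokgj kjk otn xyq oykx bizv vruve twa ywvq fnm
Hunk 2: at line 1 remove [mssy] add [vbcm] -> 13 lines: wzg yzjka vbcm vokgj kjk otn xyq oykx bizv vruve twa ywvq fnm
Hunk 3: at line 6 remove [xyq,oykx] add [ipy,qdcbp,okyc] -> 14 lines: wzg yzjka vbcm vokgj kjk otn ipy qdcbp okyc bizv vruve twa ywvq fnm
Hunk 4: at line 8 remove [bizv,vruve] add [uoett,fts,ytgqc] -> 15 lines: wzg yzjka vbcm vokgj kjk otn ipy qdcbp okyc uoett fts ytgqc twa ywvq fnm
Hunk 5: at line 8 remove [uoett,fts] add [rhrzw,eekyd] -> 15 lines: wzg yzjka vbcm vokgj kjk otn ipy qdcbp okyc rhrzw eekyd ytgqc twa ywvq fnm
Hunk 6: at line 3 remove [vokgj] add [rreov,ijj] -> 16 lines: wzg yzjka vbcm rreov ijj kjk otn ipy qdcbp okyc rhrzw eekyd ytgqc twa ywvq fnm
Hunk 7: at line 6 remove [ipy,qdcbp,okyc] add [kvhl,ttyp,vjicf] -> 16 lines: wzg yzjka vbcm rreov ijj kjk otn kvhl ttyp vjicf rhrzw eekyd ytgqc twa ywvq fnm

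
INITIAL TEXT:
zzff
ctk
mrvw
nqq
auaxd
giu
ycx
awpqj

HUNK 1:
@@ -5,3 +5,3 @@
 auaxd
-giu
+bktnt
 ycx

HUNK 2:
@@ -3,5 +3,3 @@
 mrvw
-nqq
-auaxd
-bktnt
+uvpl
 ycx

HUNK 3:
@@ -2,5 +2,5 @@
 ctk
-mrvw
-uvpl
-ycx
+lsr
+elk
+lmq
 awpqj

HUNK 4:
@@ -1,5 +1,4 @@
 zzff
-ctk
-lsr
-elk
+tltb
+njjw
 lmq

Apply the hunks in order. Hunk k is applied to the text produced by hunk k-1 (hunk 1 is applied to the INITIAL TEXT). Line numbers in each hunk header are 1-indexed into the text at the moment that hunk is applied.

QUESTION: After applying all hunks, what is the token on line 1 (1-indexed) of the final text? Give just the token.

Hunk 1: at line 5 remove [giu] add [bktnt] -> 8 lines: zzff ctk mrvw nqq auaxd bktnt ycx awpqj
Hunk 2: at line 3 remove [nqq,auaxd,bktnt] add [uvpl] -> 6 lines: zzff ctk mrvw uvpl ycx awpqj
Hunk 3: at line 2 remove [mrvw,uvpl,ycx] add [lsr,elk,lmq] -> 6 lines: zzff ctk lsr elk lmq awpqj
Hunk 4: at line 1 remove [ctk,lsr,elk] add [tltb,njjw] -> 5 lines: zzff tltb njjw lmq awpqj
Final line 1: zzff

Answer: zzff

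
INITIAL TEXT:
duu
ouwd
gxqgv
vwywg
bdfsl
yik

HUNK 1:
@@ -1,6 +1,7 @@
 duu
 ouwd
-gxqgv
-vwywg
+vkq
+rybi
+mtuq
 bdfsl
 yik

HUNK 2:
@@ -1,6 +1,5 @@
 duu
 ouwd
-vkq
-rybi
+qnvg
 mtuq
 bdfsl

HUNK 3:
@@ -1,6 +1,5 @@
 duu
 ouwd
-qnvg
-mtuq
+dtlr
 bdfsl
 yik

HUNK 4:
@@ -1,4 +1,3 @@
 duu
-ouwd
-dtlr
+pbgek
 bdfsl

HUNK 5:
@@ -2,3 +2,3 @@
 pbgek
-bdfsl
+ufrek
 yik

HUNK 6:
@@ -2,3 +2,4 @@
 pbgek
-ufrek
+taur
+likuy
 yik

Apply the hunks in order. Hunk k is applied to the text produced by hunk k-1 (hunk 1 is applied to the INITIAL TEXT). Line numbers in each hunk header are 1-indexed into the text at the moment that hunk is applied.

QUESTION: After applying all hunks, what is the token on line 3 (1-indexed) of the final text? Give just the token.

Hunk 1: at line 1 remove [gxqgv,vwywg] add [vkq,rybi,mtuq] -> 7 lines: duu ouwd vkq rybi mtuq bdfsl yik
Hunk 2: at line 1 remove [vkq,rybi] add [qnvg] -> 6 lines: duu ouwd qnvg mtuq bdfsl yik
Hunk 3: at line 1 remove [qnvg,mtuq] add [dtlr] -> 5 lines: duu ouwd dtlr bdfsl yik
Hunk 4: at line 1 remove [ouwd,dtlr] add [pbgek] -> 4 lines: duu pbgek bdfsl yik
Hunk 5: at line 2 remove [bdfsl] add [ufrek] -> 4 lines: duu pbgek ufrek yik
Hunk 6: at line 2 remove [ufrek] add [taur,likuy] -> 5 lines: duu pbgek taur likuy yik
Final line 3: taur

Answer: taur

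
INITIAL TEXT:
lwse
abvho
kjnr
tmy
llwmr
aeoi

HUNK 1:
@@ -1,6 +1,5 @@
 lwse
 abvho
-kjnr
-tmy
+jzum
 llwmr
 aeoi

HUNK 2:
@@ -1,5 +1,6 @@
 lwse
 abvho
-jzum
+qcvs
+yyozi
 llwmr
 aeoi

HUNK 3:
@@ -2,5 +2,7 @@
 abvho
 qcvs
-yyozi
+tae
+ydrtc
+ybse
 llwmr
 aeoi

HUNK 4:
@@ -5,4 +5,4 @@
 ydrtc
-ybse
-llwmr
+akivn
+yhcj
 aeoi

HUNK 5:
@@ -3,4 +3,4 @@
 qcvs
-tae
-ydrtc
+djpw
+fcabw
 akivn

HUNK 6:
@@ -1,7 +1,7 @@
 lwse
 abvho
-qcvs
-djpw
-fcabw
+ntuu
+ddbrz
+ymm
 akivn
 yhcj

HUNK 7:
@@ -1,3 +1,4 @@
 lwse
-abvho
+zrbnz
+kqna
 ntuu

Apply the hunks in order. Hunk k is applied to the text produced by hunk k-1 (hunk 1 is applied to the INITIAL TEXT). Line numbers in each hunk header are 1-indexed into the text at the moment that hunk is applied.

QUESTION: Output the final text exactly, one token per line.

Hunk 1: at line 1 remove [kjnr,tmy] add [jzum] -> 5 lines: lwse abvho jzum llwmr aeoi
Hunk 2: at line 1 remove [jzum] add [qcvs,yyozi] -> 6 lines: lwse abvho qcvs yyozi llwmr aeoi
Hunk 3: at line 2 remove [yyozi] add [tae,ydrtc,ybse] -> 8 lines: lwse abvho qcvs tae ydrtc ybse llwmr aeoi
Hunk 4: at line 5 remove [ybse,llwmr] add [akivn,yhcj] -> 8 lines: lwse abvho qcvs tae ydrtc akivn yhcj aeoi
Hunk 5: at line 3 remove [tae,ydrtc] add [djpw,fcabw] -> 8 lines: lwse abvho qcvs djpw fcabw akivn yhcj aeoi
Hunk 6: at line 1 remove [qcvs,djpw,fcabw] add [ntuu,ddbrz,ymm] -> 8 lines: lwse abvho ntuu ddbrz ymm akivn yhcj aeoi
Hunk 7: at line 1 remove [abvho] add [zrbnz,kqna] -> 9 lines: lwse zrbnz kqna ntuu ddbrz ymm akivn yhcj aeoi

Answer: lwse
zrbnz
kqna
ntuu
ddbrz
ymm
akivn
yhcj
aeoi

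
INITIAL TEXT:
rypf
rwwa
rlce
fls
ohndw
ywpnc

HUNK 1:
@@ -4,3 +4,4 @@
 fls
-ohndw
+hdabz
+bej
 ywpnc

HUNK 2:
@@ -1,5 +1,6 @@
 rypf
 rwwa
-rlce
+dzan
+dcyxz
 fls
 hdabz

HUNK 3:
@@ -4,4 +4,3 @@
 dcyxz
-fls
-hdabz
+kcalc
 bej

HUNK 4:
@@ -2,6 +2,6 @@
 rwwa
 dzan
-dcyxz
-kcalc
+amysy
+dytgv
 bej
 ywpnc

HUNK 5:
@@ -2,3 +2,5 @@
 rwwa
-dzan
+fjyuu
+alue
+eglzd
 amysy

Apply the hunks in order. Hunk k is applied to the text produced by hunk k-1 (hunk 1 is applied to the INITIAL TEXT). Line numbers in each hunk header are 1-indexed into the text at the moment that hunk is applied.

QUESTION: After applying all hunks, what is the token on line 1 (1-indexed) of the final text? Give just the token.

Hunk 1: at line 4 remove [ohndw] add [hdabz,bej] -> 7 lines: rypf rwwa rlce fls hdabz bej ywpnc
Hunk 2: at line 1 remove [rlce] add [dzan,dcyxz] -> 8 lines: rypf rwwa dzan dcyxz fls hdabz bej ywpnc
Hunk 3: at line 4 remove [fls,hdabz] add [kcalc] -> 7 lines: rypf rwwa dzan dcyxz kcalc bej ywpnc
Hunk 4: at line 2 remove [dcyxz,kcalc] add [amysy,dytgv] -> 7 lines: rypf rwwa dzan amysy dytgv bej ywpnc
Hunk 5: at line 2 remove [dzan] add [fjyuu,alue,eglzd] -> 9 lines: rypf rwwa fjyuu alue eglzd amysy dytgv bej ywpnc
Final line 1: rypf

Answer: rypf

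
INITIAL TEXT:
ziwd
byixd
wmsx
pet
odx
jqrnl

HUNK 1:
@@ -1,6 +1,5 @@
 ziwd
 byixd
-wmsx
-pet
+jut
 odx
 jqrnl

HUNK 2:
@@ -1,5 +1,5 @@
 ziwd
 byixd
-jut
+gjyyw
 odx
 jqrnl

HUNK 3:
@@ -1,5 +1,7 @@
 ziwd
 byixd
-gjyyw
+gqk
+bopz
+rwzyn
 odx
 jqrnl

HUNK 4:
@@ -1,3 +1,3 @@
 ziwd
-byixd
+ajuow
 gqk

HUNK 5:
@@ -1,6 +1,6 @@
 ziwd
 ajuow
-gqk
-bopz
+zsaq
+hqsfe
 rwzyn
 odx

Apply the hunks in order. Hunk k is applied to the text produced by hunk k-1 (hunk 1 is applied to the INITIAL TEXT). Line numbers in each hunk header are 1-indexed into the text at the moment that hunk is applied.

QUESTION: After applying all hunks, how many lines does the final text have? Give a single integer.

Hunk 1: at line 1 remove [wmsx,pet] add [jut] -> 5 lines: ziwd byixd jut odx jqrnl
Hunk 2: at line 1 remove [jut] add [gjyyw] -> 5 lines: ziwd byixd gjyyw odx jqrnl
Hunk 3: at line 1 remove [gjyyw] add [gqk,bopz,rwzyn] -> 7 lines: ziwd byixd gqk bopz rwzyn odx jqrnl
Hunk 4: at line 1 remove [byixd] add [ajuow] -> 7 lines: ziwd ajuow gqk bopz rwzyn odx jqrnl
Hunk 5: at line 1 remove [gqk,bopz] add [zsaq,hqsfe] -> 7 lines: ziwd ajuow zsaq hqsfe rwzyn odx jqrnl
Final line count: 7

Answer: 7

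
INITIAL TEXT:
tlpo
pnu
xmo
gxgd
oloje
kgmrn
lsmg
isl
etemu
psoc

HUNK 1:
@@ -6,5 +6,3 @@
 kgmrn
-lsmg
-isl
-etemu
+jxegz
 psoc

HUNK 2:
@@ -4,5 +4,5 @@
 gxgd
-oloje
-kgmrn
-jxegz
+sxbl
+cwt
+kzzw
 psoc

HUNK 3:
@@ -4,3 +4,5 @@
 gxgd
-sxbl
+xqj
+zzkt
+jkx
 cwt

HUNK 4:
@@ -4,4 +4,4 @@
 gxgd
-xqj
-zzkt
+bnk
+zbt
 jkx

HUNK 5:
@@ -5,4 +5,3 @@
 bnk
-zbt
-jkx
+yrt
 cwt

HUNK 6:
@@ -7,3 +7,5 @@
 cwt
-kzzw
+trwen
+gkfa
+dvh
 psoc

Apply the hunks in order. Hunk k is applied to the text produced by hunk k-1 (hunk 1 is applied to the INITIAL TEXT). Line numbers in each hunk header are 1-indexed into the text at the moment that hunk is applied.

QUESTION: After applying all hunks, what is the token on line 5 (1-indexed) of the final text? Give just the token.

Hunk 1: at line 6 remove [lsmg,isl,etemu] add [jxegz] -> 8 lines: tlpo pnu xmo gxgd oloje kgmrn jxegz psoc
Hunk 2: at line 4 remove [oloje,kgmrn,jxegz] add [sxbl,cwt,kzzw] -> 8 lines: tlpo pnu xmo gxgd sxbl cwt kzzw psoc
Hunk 3: at line 4 remove [sxbl] add [xqj,zzkt,jkx] -> 10 lines: tlpo pnu xmo gxgd xqj zzkt jkx cwt kzzw psoc
Hunk 4: at line 4 remove [xqj,zzkt] add [bnk,zbt] -> 10 lines: tlpo pnu xmo gxgd bnk zbt jkx cwt kzzw psoc
Hunk 5: at line 5 remove [zbt,jkx] add [yrt] -> 9 lines: tlpo pnu xmo gxgd bnk yrt cwt kzzw psoc
Hunk 6: at line 7 remove [kzzw] add [trwen,gkfa,dvh] -> 11 lines: tlpo pnu xmo gxgd bnk yrt cwt trwen gkfa dvh psoc
Final line 5: bnk

Answer: bnk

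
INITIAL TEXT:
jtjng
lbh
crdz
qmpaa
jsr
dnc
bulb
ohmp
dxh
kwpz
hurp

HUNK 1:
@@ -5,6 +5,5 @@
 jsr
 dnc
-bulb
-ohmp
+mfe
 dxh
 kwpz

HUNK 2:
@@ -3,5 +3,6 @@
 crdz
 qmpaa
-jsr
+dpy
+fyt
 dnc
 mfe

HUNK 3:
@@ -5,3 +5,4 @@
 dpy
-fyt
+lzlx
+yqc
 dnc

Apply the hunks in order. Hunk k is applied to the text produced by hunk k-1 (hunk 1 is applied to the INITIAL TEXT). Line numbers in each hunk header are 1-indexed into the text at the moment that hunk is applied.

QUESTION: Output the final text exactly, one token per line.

Hunk 1: at line 5 remove [bulb,ohmp] add [mfe] -> 10 lines: jtjng lbh crdz qmpaa jsr dnc mfe dxh kwpz hurp
Hunk 2: at line 3 remove [jsr] add [dpy,fyt] -> 11 lines: jtjng lbh crdz qmpaa dpy fyt dnc mfe dxh kwpz hurp
Hunk 3: at line 5 remove [fyt] add [lzlx,yqc] -> 12 lines: jtjng lbh crdz qmpaa dpy lzlx yqc dnc mfe dxh kwpz hurp

Answer: jtjng
lbh
crdz
qmpaa
dpy
lzlx
yqc
dnc
mfe
dxh
kwpz
hurp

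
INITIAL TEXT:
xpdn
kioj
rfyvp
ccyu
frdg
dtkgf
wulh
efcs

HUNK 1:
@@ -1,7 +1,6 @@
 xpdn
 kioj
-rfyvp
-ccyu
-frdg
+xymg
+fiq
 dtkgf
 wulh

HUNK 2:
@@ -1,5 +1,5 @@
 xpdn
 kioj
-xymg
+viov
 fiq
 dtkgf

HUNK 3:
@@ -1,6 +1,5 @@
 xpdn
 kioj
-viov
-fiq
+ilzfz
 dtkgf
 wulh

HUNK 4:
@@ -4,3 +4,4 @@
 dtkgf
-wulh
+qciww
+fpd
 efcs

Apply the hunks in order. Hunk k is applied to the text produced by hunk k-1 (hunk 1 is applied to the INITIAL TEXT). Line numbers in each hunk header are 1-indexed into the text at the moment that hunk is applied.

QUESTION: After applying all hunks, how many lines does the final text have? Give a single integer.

Hunk 1: at line 1 remove [rfyvp,ccyu,frdg] add [xymg,fiq] -> 7 lines: xpdn kioj xymg fiq dtkgf wulh efcs
Hunk 2: at line 1 remove [xymg] add [viov] -> 7 lines: xpdn kioj viov fiq dtkgf wulh efcs
Hunk 3: at line 1 remove [viov,fiq] add [ilzfz] -> 6 lines: xpdn kioj ilzfz dtkgf wulh efcs
Hunk 4: at line 4 remove [wulh] add [qciww,fpd] -> 7 lines: xpdn kioj ilzfz dtkgf qciww fpd efcs
Final line count: 7

Answer: 7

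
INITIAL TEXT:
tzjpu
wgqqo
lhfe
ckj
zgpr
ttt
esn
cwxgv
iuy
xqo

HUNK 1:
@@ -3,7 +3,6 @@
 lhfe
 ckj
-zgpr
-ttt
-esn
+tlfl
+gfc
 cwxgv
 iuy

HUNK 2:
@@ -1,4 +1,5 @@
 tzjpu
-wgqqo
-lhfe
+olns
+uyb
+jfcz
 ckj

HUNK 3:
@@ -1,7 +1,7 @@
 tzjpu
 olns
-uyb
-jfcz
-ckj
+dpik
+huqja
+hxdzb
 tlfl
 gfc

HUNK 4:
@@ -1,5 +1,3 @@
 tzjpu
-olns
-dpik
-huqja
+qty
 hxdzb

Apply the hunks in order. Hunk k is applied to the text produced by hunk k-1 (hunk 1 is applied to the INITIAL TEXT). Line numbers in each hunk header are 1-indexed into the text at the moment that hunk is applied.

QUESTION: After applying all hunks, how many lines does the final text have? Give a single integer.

Answer: 8

Derivation:
Hunk 1: at line 3 remove [zgpr,ttt,esn] add [tlfl,gfc] -> 9 lines: tzjpu wgqqo lhfe ckj tlfl gfc cwxgv iuy xqo
Hunk 2: at line 1 remove [wgqqo,lhfe] add [olns,uyb,jfcz] -> 10 lines: tzjpu olns uyb jfcz ckj tlfl gfc cwxgv iuy xqo
Hunk 3: at line 1 remove [uyb,jfcz,ckj] add [dpik,huqja,hxdzb] -> 10 lines: tzjpu olns dpik huqja hxdzb tlfl gfc cwxgv iuy xqo
Hunk 4: at line 1 remove [olns,dpik,huqja] add [qty] -> 8 lines: tzjpu qty hxdzb tlfl gfc cwxgv iuy xqo
Final line count: 8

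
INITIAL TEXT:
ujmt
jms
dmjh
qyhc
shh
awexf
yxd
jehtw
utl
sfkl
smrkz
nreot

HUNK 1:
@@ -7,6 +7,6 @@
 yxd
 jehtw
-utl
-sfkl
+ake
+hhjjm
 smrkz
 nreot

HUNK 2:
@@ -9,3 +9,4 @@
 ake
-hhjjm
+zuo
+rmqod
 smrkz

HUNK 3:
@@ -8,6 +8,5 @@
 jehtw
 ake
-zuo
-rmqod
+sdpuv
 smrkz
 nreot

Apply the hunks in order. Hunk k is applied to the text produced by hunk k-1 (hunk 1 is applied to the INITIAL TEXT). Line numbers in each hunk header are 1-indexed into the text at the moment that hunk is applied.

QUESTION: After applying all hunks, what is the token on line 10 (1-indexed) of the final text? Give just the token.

Hunk 1: at line 7 remove [utl,sfkl] add [ake,hhjjm] -> 12 lines: ujmt jms dmjh qyhc shh awexf yxd jehtw ake hhjjm smrkz nreot
Hunk 2: at line 9 remove [hhjjm] add [zuo,rmqod] -> 13 lines: ujmt jms dmjh qyhc shh awexf yxd jehtw ake zuo rmqod smrkz nreot
Hunk 3: at line 8 remove [zuo,rmqod] add [sdpuv] -> 12 lines: ujmt jms dmjh qyhc shh awexf yxd jehtw ake sdpuv smrkz nreot
Final line 10: sdpuv

Answer: sdpuv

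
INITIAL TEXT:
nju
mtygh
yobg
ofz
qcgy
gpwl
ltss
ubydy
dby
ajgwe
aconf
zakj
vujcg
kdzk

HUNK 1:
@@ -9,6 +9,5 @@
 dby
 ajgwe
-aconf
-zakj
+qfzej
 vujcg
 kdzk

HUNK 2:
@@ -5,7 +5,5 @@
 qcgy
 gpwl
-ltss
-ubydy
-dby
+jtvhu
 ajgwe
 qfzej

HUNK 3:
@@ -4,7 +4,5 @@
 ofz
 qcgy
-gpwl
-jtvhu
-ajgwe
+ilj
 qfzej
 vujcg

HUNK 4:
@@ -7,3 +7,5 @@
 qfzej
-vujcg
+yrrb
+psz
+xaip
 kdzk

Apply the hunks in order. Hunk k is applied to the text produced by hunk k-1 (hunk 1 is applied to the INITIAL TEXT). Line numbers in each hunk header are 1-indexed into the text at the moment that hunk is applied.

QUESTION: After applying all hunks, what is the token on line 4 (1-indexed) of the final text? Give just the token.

Hunk 1: at line 9 remove [aconf,zakj] add [qfzej] -> 13 lines: nju mtygh yobg ofz qcgy gpwl ltss ubydy dby ajgwe qfzej vujcg kdzk
Hunk 2: at line 5 remove [ltss,ubydy,dby] add [jtvhu] -> 11 lines: nju mtygh yobg ofz qcgy gpwl jtvhu ajgwe qfzej vujcg kdzk
Hunk 3: at line 4 remove [gpwl,jtvhu,ajgwe] add [ilj] -> 9 lines: nju mtygh yobg ofz qcgy ilj qfzej vujcg kdzk
Hunk 4: at line 7 remove [vujcg] add [yrrb,psz,xaip] -> 11 lines: nju mtygh yobg ofz qcgy ilj qfzej yrrb psz xaip kdzk
Final line 4: ofz

Answer: ofz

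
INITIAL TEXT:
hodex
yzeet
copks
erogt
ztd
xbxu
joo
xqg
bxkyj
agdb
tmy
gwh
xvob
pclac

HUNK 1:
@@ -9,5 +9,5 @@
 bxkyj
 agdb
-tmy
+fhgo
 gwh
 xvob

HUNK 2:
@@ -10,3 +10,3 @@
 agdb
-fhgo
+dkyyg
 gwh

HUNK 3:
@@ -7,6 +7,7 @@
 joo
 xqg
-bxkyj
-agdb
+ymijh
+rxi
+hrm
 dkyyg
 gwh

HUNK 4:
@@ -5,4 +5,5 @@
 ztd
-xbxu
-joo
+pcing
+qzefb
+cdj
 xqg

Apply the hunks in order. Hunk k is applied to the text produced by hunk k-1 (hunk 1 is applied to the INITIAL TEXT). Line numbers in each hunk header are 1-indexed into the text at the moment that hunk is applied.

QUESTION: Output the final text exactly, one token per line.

Answer: hodex
yzeet
copks
erogt
ztd
pcing
qzefb
cdj
xqg
ymijh
rxi
hrm
dkyyg
gwh
xvob
pclac

Derivation:
Hunk 1: at line 9 remove [tmy] add [fhgo] -> 14 lines: hodex yzeet copks erogt ztd xbxu joo xqg bxkyj agdb fhgo gwh xvob pclac
Hunk 2: at line 10 remove [fhgo] add [dkyyg] -> 14 lines: hodex yzeet copks erogt ztd xbxu joo xqg bxkyj agdb dkyyg gwh xvob pclac
Hunk 3: at line 7 remove [bxkyj,agdb] add [ymijh,rxi,hrm] -> 15 lines: hodex yzeet copks erogt ztd xbxu joo xqg ymijh rxi hrm dkyyg gwh xvob pclac
Hunk 4: at line 5 remove [xbxu,joo] add [pcing,qzefb,cdj] -> 16 lines: hodex yzeet copks erogt ztd pcing qzefb cdj xqg ymijh rxi hrm dkyyg gwh xvob pclac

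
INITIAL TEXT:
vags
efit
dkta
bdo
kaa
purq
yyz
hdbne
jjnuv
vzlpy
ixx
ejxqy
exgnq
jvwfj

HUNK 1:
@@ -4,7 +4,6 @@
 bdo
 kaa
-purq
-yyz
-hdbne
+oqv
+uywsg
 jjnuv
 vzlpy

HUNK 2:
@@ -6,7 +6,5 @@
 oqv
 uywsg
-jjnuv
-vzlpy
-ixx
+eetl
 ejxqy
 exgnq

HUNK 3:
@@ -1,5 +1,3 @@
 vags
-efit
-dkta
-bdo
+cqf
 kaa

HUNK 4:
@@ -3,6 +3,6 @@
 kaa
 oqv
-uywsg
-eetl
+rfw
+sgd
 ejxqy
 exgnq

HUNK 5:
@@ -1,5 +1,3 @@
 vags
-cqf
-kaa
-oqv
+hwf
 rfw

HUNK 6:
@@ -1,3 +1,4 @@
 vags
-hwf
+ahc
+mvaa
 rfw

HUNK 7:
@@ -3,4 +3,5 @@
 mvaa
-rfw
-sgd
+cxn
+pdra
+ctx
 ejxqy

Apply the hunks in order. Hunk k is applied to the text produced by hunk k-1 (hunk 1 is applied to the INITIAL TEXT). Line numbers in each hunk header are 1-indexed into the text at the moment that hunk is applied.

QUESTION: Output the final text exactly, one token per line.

Hunk 1: at line 4 remove [purq,yyz,hdbne] add [oqv,uywsg] -> 13 lines: vags efit dkta bdo kaa oqv uywsg jjnuv vzlpy ixx ejxqy exgnq jvwfj
Hunk 2: at line 6 remove [jjnuv,vzlpy,ixx] add [eetl] -> 11 lines: vags efit dkta bdo kaa oqv uywsg eetl ejxqy exgnq jvwfj
Hunk 3: at line 1 remove [efit,dkta,bdo] add [cqf] -> 9 lines: vags cqf kaa oqv uywsg eetl ejxqy exgnq jvwfj
Hunk 4: at line 3 remove [uywsg,eetl] add [rfw,sgd] -> 9 lines: vags cqf kaa oqv rfw sgd ejxqy exgnq jvwfj
Hunk 5: at line 1 remove [cqf,kaa,oqv] add [hwf] -> 7 lines: vags hwf rfw sgd ejxqy exgnq jvwfj
Hunk 6: at line 1 remove [hwf] add [ahc,mvaa] -> 8 lines: vags ahc mvaa rfw sgd ejxqy exgnq jvwfj
Hunk 7: at line 3 remove [rfw,sgd] add [cxn,pdra,ctx] -> 9 lines: vags ahc mvaa cxn pdra ctx ejxqy exgnq jvwfj

Answer: vags
ahc
mvaa
cxn
pdra
ctx
ejxqy
exgnq
jvwfj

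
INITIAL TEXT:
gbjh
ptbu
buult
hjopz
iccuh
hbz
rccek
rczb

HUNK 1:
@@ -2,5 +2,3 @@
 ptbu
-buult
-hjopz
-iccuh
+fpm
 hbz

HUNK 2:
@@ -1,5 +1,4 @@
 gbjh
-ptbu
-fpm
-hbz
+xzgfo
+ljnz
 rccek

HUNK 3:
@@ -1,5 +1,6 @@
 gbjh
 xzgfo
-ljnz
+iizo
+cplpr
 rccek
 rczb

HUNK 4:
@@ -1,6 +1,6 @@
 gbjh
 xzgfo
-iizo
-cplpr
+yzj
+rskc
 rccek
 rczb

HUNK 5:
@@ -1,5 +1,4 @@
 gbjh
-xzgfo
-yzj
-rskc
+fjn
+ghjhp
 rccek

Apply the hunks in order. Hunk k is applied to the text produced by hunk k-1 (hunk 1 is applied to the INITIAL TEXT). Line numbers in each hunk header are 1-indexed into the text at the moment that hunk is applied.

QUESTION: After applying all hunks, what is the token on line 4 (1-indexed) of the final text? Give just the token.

Answer: rccek

Derivation:
Hunk 1: at line 2 remove [buult,hjopz,iccuh] add [fpm] -> 6 lines: gbjh ptbu fpm hbz rccek rczb
Hunk 2: at line 1 remove [ptbu,fpm,hbz] add [xzgfo,ljnz] -> 5 lines: gbjh xzgfo ljnz rccek rczb
Hunk 3: at line 1 remove [ljnz] add [iizo,cplpr] -> 6 lines: gbjh xzgfo iizo cplpr rccek rczb
Hunk 4: at line 1 remove [iizo,cplpr] add [yzj,rskc] -> 6 lines: gbjh xzgfo yzj rskc rccek rczb
Hunk 5: at line 1 remove [xzgfo,yzj,rskc] add [fjn,ghjhp] -> 5 lines: gbjh fjn ghjhp rccek rczb
Final line 4: rccek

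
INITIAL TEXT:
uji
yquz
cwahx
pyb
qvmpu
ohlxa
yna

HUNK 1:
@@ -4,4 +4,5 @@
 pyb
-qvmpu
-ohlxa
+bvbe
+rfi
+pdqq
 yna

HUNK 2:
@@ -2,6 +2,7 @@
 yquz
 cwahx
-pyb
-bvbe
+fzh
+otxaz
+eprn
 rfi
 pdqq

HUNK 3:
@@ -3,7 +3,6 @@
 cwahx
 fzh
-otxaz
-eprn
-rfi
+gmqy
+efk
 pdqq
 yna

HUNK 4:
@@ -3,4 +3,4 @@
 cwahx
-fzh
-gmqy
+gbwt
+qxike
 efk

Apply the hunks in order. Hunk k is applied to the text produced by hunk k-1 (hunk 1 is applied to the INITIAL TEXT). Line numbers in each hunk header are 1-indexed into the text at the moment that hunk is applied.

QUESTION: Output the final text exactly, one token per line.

Answer: uji
yquz
cwahx
gbwt
qxike
efk
pdqq
yna

Derivation:
Hunk 1: at line 4 remove [qvmpu,ohlxa] add [bvbe,rfi,pdqq] -> 8 lines: uji yquz cwahx pyb bvbe rfi pdqq yna
Hunk 2: at line 2 remove [pyb,bvbe] add [fzh,otxaz,eprn] -> 9 lines: uji yquz cwahx fzh otxaz eprn rfi pdqq yna
Hunk 3: at line 3 remove [otxaz,eprn,rfi] add [gmqy,efk] -> 8 lines: uji yquz cwahx fzh gmqy efk pdqq yna
Hunk 4: at line 3 remove [fzh,gmqy] add [gbwt,qxike] -> 8 lines: uji yquz cwahx gbwt qxike efk pdqq yna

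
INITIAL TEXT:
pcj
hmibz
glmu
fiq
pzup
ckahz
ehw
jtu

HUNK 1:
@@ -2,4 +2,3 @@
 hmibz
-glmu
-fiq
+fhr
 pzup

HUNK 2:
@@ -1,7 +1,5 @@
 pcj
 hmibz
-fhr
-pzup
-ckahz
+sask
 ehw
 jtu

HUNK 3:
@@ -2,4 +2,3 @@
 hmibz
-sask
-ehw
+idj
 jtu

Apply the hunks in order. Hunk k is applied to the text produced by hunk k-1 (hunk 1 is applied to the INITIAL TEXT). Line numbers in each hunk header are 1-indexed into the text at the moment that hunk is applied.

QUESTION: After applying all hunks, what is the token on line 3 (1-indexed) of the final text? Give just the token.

Answer: idj

Derivation:
Hunk 1: at line 2 remove [glmu,fiq] add [fhr] -> 7 lines: pcj hmibz fhr pzup ckahz ehw jtu
Hunk 2: at line 1 remove [fhr,pzup,ckahz] add [sask] -> 5 lines: pcj hmibz sask ehw jtu
Hunk 3: at line 2 remove [sask,ehw] add [idj] -> 4 lines: pcj hmibz idj jtu
Final line 3: idj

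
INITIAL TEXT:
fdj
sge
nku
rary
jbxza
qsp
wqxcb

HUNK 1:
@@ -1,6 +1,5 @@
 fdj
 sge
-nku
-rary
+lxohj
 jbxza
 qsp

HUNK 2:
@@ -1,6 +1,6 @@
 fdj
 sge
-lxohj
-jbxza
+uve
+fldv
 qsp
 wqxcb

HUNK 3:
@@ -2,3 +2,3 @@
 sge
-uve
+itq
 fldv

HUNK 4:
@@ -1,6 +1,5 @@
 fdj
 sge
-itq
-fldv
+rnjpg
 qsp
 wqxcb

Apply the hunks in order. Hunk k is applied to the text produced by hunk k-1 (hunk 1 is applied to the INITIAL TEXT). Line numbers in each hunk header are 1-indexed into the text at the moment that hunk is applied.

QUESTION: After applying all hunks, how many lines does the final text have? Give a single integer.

Answer: 5

Derivation:
Hunk 1: at line 1 remove [nku,rary] add [lxohj] -> 6 lines: fdj sge lxohj jbxza qsp wqxcb
Hunk 2: at line 1 remove [lxohj,jbxza] add [uve,fldv] -> 6 lines: fdj sge uve fldv qsp wqxcb
Hunk 3: at line 2 remove [uve] add [itq] -> 6 lines: fdj sge itq fldv qsp wqxcb
Hunk 4: at line 1 remove [itq,fldv] add [rnjpg] -> 5 lines: fdj sge rnjpg qsp wqxcb
Final line count: 5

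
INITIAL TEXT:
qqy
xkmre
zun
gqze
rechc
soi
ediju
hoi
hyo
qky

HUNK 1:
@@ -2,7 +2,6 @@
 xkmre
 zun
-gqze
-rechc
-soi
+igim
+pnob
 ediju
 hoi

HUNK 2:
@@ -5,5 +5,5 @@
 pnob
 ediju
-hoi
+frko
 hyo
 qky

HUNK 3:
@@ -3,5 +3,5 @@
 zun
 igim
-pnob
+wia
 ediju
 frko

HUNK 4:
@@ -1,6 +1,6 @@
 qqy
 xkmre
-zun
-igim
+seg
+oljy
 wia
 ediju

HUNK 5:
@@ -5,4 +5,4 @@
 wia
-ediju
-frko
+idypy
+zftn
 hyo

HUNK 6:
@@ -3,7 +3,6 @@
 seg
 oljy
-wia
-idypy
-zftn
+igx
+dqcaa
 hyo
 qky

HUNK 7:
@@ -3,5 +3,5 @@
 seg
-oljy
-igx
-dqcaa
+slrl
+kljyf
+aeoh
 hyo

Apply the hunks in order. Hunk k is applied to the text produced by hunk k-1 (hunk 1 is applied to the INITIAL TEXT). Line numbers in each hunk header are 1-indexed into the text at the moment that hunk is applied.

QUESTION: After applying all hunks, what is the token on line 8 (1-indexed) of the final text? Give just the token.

Answer: qky

Derivation:
Hunk 1: at line 2 remove [gqze,rechc,soi] add [igim,pnob] -> 9 lines: qqy xkmre zun igim pnob ediju hoi hyo qky
Hunk 2: at line 5 remove [hoi] add [frko] -> 9 lines: qqy xkmre zun igim pnob ediju frko hyo qky
Hunk 3: at line 3 remove [pnob] add [wia] -> 9 lines: qqy xkmre zun igim wia ediju frko hyo qky
Hunk 4: at line 1 remove [zun,igim] add [seg,oljy] -> 9 lines: qqy xkmre seg oljy wia ediju frko hyo qky
Hunk 5: at line 5 remove [ediju,frko] add [idypy,zftn] -> 9 lines: qqy xkmre seg oljy wia idypy zftn hyo qky
Hunk 6: at line 3 remove [wia,idypy,zftn] add [igx,dqcaa] -> 8 lines: qqy xkmre seg oljy igx dqcaa hyo qky
Hunk 7: at line 3 remove [oljy,igx,dqcaa] add [slrl,kljyf,aeoh] -> 8 lines: qqy xkmre seg slrl kljyf aeoh hyo qky
Final line 8: qky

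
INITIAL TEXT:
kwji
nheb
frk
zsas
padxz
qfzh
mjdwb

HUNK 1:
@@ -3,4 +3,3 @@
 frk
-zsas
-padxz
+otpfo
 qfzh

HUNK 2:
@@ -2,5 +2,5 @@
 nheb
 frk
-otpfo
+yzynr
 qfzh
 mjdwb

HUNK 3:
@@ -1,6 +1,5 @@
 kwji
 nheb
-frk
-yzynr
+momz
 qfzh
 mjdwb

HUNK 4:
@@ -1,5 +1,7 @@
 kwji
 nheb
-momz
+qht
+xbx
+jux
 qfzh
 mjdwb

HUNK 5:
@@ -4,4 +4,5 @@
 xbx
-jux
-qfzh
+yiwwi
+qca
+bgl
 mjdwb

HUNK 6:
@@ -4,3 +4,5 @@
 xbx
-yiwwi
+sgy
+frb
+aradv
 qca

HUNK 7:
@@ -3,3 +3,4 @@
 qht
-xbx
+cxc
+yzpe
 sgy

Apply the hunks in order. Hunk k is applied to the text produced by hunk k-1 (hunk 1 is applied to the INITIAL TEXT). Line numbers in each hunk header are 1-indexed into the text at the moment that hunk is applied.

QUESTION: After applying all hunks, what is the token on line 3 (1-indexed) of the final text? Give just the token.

Hunk 1: at line 3 remove [zsas,padxz] add [otpfo] -> 6 lines: kwji nheb frk otpfo qfzh mjdwb
Hunk 2: at line 2 remove [otpfo] add [yzynr] -> 6 lines: kwji nheb frk yzynr qfzh mjdwb
Hunk 3: at line 1 remove [frk,yzynr] add [momz] -> 5 lines: kwji nheb momz qfzh mjdwb
Hunk 4: at line 1 remove [momz] add [qht,xbx,jux] -> 7 lines: kwji nheb qht xbx jux qfzh mjdwb
Hunk 5: at line 4 remove [jux,qfzh] add [yiwwi,qca,bgl] -> 8 lines: kwji nheb qht xbx yiwwi qca bgl mjdwb
Hunk 6: at line 4 remove [yiwwi] add [sgy,frb,aradv] -> 10 lines: kwji nheb qht xbx sgy frb aradv qca bgl mjdwb
Hunk 7: at line 3 remove [xbx] add [cxc,yzpe] -> 11 lines: kwji nheb qht cxc yzpe sgy frb aradv qca bgl mjdwb
Final line 3: qht

Answer: qht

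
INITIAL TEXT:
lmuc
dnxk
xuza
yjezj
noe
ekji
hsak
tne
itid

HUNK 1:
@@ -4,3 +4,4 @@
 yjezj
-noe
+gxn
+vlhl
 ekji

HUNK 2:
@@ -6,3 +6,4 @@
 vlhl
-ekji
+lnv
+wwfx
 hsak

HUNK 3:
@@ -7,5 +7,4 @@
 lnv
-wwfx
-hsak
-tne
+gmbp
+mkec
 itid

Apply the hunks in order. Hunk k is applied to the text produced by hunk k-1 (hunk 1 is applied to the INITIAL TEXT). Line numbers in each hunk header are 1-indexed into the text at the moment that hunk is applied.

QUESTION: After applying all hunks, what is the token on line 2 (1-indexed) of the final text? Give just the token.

Answer: dnxk

Derivation:
Hunk 1: at line 4 remove [noe] add [gxn,vlhl] -> 10 lines: lmuc dnxk xuza yjezj gxn vlhl ekji hsak tne itid
Hunk 2: at line 6 remove [ekji] add [lnv,wwfx] -> 11 lines: lmuc dnxk xuza yjezj gxn vlhl lnv wwfx hsak tne itid
Hunk 3: at line 7 remove [wwfx,hsak,tne] add [gmbp,mkec] -> 10 lines: lmuc dnxk xuza yjezj gxn vlhl lnv gmbp mkec itid
Final line 2: dnxk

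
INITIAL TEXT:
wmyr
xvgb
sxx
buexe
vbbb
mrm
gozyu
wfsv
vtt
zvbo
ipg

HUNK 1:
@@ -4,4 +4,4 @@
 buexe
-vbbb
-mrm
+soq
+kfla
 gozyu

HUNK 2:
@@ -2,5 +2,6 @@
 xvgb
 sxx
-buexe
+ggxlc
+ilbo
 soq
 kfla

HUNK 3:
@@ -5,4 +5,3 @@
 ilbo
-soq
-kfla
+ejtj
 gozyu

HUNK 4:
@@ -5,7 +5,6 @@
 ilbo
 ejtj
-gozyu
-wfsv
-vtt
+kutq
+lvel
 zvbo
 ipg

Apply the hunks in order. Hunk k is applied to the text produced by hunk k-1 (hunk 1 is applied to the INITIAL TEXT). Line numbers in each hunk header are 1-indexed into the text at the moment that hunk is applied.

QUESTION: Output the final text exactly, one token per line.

Answer: wmyr
xvgb
sxx
ggxlc
ilbo
ejtj
kutq
lvel
zvbo
ipg

Derivation:
Hunk 1: at line 4 remove [vbbb,mrm] add [soq,kfla] -> 11 lines: wmyr xvgb sxx buexe soq kfla gozyu wfsv vtt zvbo ipg
Hunk 2: at line 2 remove [buexe] add [ggxlc,ilbo] -> 12 lines: wmyr xvgb sxx ggxlc ilbo soq kfla gozyu wfsv vtt zvbo ipg
Hunk 3: at line 5 remove [soq,kfla] add [ejtj] -> 11 lines: wmyr xvgb sxx ggxlc ilbo ejtj gozyu wfsv vtt zvbo ipg
Hunk 4: at line 5 remove [gozyu,wfsv,vtt] add [kutq,lvel] -> 10 lines: wmyr xvgb sxx ggxlc ilbo ejtj kutq lvel zvbo ipg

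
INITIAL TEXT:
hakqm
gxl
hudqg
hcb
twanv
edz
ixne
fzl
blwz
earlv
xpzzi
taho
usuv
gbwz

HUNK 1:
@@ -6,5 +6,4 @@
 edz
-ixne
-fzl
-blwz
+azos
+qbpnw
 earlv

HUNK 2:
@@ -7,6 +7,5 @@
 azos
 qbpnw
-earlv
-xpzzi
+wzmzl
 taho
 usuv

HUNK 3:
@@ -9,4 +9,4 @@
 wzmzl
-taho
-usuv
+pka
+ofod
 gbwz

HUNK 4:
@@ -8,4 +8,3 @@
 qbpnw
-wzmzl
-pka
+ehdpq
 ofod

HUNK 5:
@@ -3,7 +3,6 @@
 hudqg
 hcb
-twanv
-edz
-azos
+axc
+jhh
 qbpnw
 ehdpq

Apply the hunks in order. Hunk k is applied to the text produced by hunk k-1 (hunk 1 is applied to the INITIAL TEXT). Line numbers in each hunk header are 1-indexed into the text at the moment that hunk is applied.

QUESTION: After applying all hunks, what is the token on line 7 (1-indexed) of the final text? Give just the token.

Hunk 1: at line 6 remove [ixne,fzl,blwz] add [azos,qbpnw] -> 13 lines: hakqm gxl hudqg hcb twanv edz azos qbpnw earlv xpzzi taho usuv gbwz
Hunk 2: at line 7 remove [earlv,xpzzi] add [wzmzl] -> 12 lines: hakqm gxl hudqg hcb twanv edz azos qbpnw wzmzl taho usuv gbwz
Hunk 3: at line 9 remove [taho,usuv] add [pka,ofod] -> 12 lines: hakqm gxl hudqg hcb twanv edz azos qbpnw wzmzl pka ofod gbwz
Hunk 4: at line 8 remove [wzmzl,pka] add [ehdpq] -> 11 lines: hakqm gxl hudqg hcb twanv edz azos qbpnw ehdpq ofod gbwz
Hunk 5: at line 3 remove [twanv,edz,azos] add [axc,jhh] -> 10 lines: hakqm gxl hudqg hcb axc jhh qbpnw ehdpq ofod gbwz
Final line 7: qbpnw

Answer: qbpnw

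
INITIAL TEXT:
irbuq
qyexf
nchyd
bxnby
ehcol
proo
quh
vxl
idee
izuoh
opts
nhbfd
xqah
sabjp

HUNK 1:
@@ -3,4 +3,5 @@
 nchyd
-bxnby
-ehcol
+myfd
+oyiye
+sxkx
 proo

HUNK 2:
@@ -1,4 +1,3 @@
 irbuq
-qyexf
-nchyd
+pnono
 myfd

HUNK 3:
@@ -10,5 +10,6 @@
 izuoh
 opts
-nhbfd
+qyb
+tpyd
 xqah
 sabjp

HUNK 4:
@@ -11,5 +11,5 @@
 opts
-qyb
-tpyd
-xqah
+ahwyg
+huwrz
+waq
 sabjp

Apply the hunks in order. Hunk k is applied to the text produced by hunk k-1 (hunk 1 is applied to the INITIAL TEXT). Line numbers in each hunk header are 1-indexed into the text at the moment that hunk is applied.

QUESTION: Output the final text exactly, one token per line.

Answer: irbuq
pnono
myfd
oyiye
sxkx
proo
quh
vxl
idee
izuoh
opts
ahwyg
huwrz
waq
sabjp

Derivation:
Hunk 1: at line 3 remove [bxnby,ehcol] add [myfd,oyiye,sxkx] -> 15 lines: irbuq qyexf nchyd myfd oyiye sxkx proo quh vxl idee izuoh opts nhbfd xqah sabjp
Hunk 2: at line 1 remove [qyexf,nchyd] add [pnono] -> 14 lines: irbuq pnono myfd oyiye sxkx proo quh vxl idee izuoh opts nhbfd xqah sabjp
Hunk 3: at line 10 remove [nhbfd] add [qyb,tpyd] -> 15 lines: irbuq pnono myfd oyiye sxkx proo quh vxl idee izuoh opts qyb tpyd xqah sabjp
Hunk 4: at line 11 remove [qyb,tpyd,xqah] add [ahwyg,huwrz,waq] -> 15 lines: irbuq pnono myfd oyiye sxkx proo quh vxl idee izuoh opts ahwyg huwrz waq sabjp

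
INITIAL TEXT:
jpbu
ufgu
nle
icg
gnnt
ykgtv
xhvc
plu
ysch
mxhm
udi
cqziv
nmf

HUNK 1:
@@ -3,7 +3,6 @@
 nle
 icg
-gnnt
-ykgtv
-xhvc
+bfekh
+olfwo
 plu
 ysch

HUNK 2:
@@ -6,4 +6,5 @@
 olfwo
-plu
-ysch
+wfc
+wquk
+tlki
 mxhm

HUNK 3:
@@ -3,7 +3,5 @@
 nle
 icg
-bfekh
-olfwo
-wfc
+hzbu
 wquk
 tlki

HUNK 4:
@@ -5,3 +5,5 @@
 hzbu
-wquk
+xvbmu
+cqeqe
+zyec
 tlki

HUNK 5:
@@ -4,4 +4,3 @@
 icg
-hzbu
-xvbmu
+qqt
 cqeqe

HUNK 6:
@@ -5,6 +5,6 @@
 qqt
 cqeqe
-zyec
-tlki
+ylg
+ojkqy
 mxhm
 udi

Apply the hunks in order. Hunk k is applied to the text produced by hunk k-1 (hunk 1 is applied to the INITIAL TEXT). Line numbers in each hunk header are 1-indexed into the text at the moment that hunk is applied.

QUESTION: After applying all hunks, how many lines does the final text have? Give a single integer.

Answer: 12

Derivation:
Hunk 1: at line 3 remove [gnnt,ykgtv,xhvc] add [bfekh,olfwo] -> 12 lines: jpbu ufgu nle icg bfekh olfwo plu ysch mxhm udi cqziv nmf
Hunk 2: at line 6 remove [plu,ysch] add [wfc,wquk,tlki] -> 13 lines: jpbu ufgu nle icg bfekh olfwo wfc wquk tlki mxhm udi cqziv nmf
Hunk 3: at line 3 remove [bfekh,olfwo,wfc] add [hzbu] -> 11 lines: jpbu ufgu nle icg hzbu wquk tlki mxhm udi cqziv nmf
Hunk 4: at line 5 remove [wquk] add [xvbmu,cqeqe,zyec] -> 13 lines: jpbu ufgu nle icg hzbu xvbmu cqeqe zyec tlki mxhm udi cqziv nmf
Hunk 5: at line 4 remove [hzbu,xvbmu] add [qqt] -> 12 lines: jpbu ufgu nle icg qqt cqeqe zyec tlki mxhm udi cqziv nmf
Hunk 6: at line 5 remove [zyec,tlki] add [ylg,ojkqy] -> 12 lines: jpbu ufgu nle icg qqt cqeqe ylg ojkqy mxhm udi cqziv nmf
Final line count: 12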